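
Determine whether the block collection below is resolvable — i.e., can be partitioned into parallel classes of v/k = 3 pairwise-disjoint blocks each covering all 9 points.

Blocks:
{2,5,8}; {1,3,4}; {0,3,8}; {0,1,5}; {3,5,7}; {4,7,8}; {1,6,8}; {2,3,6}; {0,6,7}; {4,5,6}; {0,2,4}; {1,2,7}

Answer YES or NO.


v = 9, block size k = 3, number of blocks = 12.
For resolvability, blocks must partition into parallel classes of size v/k = 3.
Total blocks must therefore be a multiple of 3: 12 = 3·4 + 0 ⇒ divisible ✓.
Greedy packing gives 4 candidate class(es). Each should be a full parallel class (size 3, covers all 9 points).
  Class 1 (3 blocks): {2,5,8}; {1,3,4}; {0,6,7}. Points covered: [0, 1, 2, 3, 4, 5, 6, 7, 8].
  Class 2 (3 blocks): {0,3,8}; {4,5,6}; {1,2,7}. Points covered: [0, 1, 2, 3, 4, 5, 6, 7, 8].
  Class 3 (3 blocks): {0,1,5}; {4,7,8}; {2,3,6}. Points covered: [0, 1, 2, 3, 4, 5, 6, 7, 8].
  Class 4 (3 blocks): {3,5,7}; {1,6,8}; {0,2,4}. Points covered: [0, 1, 2, 3, 4, 5, 6, 7, 8].
All classes full (size 3)? YES. All classes cover every point? YES.
Resolvable? YES.

YES


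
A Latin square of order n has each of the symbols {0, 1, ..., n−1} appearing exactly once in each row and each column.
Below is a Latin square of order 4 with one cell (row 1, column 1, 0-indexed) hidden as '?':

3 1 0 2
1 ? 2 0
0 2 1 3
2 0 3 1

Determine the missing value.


Row 1 contains symbols [0, 1, 2] — missing [3].
Column 1 contains symbols [0, 1, 2] — missing [3].
The missing symbol must appear in both missing sets; intersection = [3].
Therefore the hidden value is 3.

Missing value = 3.


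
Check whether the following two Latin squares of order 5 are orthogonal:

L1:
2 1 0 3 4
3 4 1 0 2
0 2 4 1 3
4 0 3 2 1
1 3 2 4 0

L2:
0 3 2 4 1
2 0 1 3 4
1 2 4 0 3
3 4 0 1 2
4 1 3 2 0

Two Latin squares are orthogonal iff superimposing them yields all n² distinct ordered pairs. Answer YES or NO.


Form the n² = 25 superimposed pairs (L1[i][j], L2[i][j]), row by row (rows and columns indexed from 0):
row 0: (2,0) (1,3) (0,2) (3,4) (4,1)
row 1: (3,2) (4,0) (1,1) (0,3) (2,4)
row 2: (0,1) (2,2) (4,4) (1,0) (3,3)
row 3: (4,3) (0,4) (3,0) (2,1) (1,2)
row 4: (1,4) (3,1) (2,3) (4,2) (0,0)
Orthogonality requires all 25 pairs distinct.
Check by first coordinate: for each symbol s of L1, list the L2 entries in the n cells where L1 = s; they must all differ.
  L1 = 0: L2 entries (in reading order) 2, 3, 1, 4, 0 — all 5 distinct ✓
  L1 = 1: L2 entries (in reading order) 3, 1, 0, 2, 4 — all 5 distinct ✓
  L1 = 2: L2 entries (in reading order) 0, 4, 2, 1, 3 — all 5 distinct ✓
  L1 = 3: L2 entries (in reading order) 4, 2, 3, 0, 1 — all 5 distinct ✓
  L1 = 4: L2 entries (in reading order) 1, 0, 4, 3, 2 — all 5 distinct ✓
Every symbol of L1 meets every symbol of L2 exactly once, so all 25 pairs are distinct (25 of 25).
Conclusion: YES.

YES


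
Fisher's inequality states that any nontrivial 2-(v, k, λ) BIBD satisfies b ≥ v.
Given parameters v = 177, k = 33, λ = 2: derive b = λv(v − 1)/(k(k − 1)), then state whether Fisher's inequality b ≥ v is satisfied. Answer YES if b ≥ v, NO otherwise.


r = λ(v − 1)/(k − 1) = 2·176/32 = 11.
b = vr/k = 177·11/33 = 59.
Fisher's inequality: b ≥ v ⇔ 59 ≥ 177? NO.

NO


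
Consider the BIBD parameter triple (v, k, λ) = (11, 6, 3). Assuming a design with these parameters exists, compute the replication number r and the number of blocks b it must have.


Any 2-(v, k, λ) BIBD satisfies two necessary conditions:
  (i)  Each point sits in r blocks, and counting incidences through any fixed point gives r(k − 1) = λ(v − 1), so r = λ(v − 1)/(k − 1).
  (ii) Total incidences bk = vr, so b = vr/k.
Step 1: r = λ(v − 1)/(k − 1) = 3·(11 − 1)/(6 − 1) = 3·10/5 = 30/5 = 6.
Step 2: b = vr/k = 11·6/6 = 66/6 = 11.
Check integrality: r = 6 ∈ Z ✓, b = 11 ∈ Z ✓.
(These identities are necessary conditions: they determine r and b for any design with these parameters, but do not by themselves prove that one exists.)

r = 6, b = 11.


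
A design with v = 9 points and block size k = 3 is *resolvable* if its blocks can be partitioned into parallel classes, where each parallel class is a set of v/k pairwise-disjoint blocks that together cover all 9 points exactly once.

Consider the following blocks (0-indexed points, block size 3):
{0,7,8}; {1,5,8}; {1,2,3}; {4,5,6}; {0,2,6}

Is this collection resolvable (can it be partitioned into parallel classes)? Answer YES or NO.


v = 9, block size k = 3, number of blocks = 5.
For resolvability, blocks must partition into parallel classes of size v/k = 3.
Total blocks must therefore be a multiple of 3: 5 = 3·1 + 2 ⇒ not divisible ✗.
Resolvable? NO.

NO


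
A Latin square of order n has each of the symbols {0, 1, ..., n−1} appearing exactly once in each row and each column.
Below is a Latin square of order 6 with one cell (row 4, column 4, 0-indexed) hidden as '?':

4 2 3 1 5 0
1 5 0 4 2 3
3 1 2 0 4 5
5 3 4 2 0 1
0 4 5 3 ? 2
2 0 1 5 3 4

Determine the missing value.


Row 4 contains symbols [0, 2, 3, 4, 5] — missing [1].
Column 4 contains symbols [0, 2, 3, 4, 5] — missing [1].
The missing symbol must appear in both missing sets; intersection = [1].
Therefore the hidden value is 1.

Missing value = 1.


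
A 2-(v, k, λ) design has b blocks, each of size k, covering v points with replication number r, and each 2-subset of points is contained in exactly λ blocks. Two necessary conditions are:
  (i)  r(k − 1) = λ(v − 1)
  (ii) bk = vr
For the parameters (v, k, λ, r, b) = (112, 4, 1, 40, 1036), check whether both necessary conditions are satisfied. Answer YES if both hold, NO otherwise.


Condition (i): r(k − 1) = 40·3 = 120; λ(v − 1) = 1·111 = 111. Match? NO.
Condition (ii): bk = 1036·4 = 4144; vr = 112·40 = 4480. Match? NO.
Both conditions hold? NO.

NO


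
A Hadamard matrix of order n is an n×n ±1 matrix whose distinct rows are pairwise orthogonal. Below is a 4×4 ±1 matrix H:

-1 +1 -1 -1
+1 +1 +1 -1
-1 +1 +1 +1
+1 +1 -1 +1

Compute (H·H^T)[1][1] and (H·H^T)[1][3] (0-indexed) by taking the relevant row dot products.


Row 1 of H: [1, 1, 1, -1].
Row 3 of H: [1, 1, -1, 1].
(H·H^T)[1][1] = Σ_j H[1][j]·H[1][j] = (1)² + (1)² + (1)² + (-1)² = 1 + 1 + 1 + 1 = 4.
(H·H^T)[1][3] = Σ_j H[1][j]·H[3][j] = (1)·(1) + (1)·(1) + (1)·(-1) + (-1)·(1) = 1 + 1 + -1 + -1 = 0.
So rows 1 and 3 are orthogonal; the diagonal entry equals n = 4.

(1,1) entry = 4; (1,3) entry = 0.


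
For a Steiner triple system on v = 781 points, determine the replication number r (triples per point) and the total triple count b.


An STS(v) is a 2-(v, 3, 1) BIBD: block size k = 3, λ = 1.
Replication: r(k − 1) = λ(v − 1) ⇒ r·2 = 781 − 1 = 780 ⇒ r = 390.
Block count: b = v(v − 1)/6 = 781·780/6 = 609180/6 = 101530.

r = 390, b = 101530.


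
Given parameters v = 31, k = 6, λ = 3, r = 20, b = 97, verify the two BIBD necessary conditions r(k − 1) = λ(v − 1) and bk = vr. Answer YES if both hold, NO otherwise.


Condition (i): r(k − 1) = 20·5 = 100; λ(v − 1) = 3·30 = 90. Match? NO.
Condition (ii): bk = 97·6 = 582; vr = 31·20 = 620. Match? NO.
Both conditions hold? NO.

NO


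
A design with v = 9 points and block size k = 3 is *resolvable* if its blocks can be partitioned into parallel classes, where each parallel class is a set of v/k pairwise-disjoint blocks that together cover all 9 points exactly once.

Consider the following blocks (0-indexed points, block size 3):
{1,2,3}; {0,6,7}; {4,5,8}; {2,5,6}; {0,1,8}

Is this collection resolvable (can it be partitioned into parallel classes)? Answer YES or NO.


v = 9, block size k = 3, number of blocks = 5.
For resolvability, blocks must partition into parallel classes of size v/k = 3.
Total blocks must therefore be a multiple of 3: 5 = 3·1 + 2 ⇒ not divisible ✗.
Resolvable? NO.

NO


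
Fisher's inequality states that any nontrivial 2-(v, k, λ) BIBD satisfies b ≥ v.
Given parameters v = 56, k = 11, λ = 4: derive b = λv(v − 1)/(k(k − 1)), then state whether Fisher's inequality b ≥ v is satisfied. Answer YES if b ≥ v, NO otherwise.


b = λv(v − 1)/(k(k − 1)) = 4·56·55/(11·10) = 12320/110 = 112.
Compare with v = 56: b ≥ v, so Fisher's inequality holds.

YES


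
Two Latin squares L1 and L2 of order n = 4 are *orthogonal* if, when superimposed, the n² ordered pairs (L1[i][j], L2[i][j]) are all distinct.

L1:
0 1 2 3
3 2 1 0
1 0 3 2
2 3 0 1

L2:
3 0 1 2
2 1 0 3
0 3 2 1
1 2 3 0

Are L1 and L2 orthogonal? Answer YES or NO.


Form the n² = 16 superimposed pairs (L1[i][j], L2[i][j]), row by row (rows and columns indexed from 0):
row 0: (0,3) (1,0) (2,1) (3,2)
row 1: (3,2) (2,1) (1,0) (0,3)
row 2: (1,0) (0,3) (3,2) (2,1)
row 3: (2,1) (3,2) (0,3) (1,0)
Orthogonality requires all 16 pairs distinct.
But the pair (3,2) repeats: cell (0,3) has L1 = 3, L2 = 2, and cell (1,0) has L1 = 3, L2 = 2.
A repeated pair means some other pair never occurs (only 4 distinct pairs out of 16), so the squares are not orthogonal.
Conclusion: NO.

NO


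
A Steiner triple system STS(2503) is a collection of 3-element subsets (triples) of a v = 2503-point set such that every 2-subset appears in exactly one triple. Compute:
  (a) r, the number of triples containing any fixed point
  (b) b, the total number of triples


An STS(v) is a 2-(v, 3, 1) BIBD: block size k = 3, λ = 1.
Replication: r(k − 1) = λ(v − 1) ⇒ r·2 = 2503 − 1 = 2502 ⇒ r = 1251.
Block count: bk = vr ⇒ b·3 = 2503·1251 = 3131253 ⇒ b = 1043751.

r = 1251, b = 1043751.


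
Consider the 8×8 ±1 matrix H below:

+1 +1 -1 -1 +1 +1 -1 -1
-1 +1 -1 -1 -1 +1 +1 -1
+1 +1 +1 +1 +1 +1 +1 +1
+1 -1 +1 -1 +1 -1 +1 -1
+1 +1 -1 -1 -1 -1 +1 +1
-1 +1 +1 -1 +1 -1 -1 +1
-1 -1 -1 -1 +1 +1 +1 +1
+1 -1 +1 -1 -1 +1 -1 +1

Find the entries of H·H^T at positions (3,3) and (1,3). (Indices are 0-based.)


Row 1 of H: [-1, 1, -1, -1, -1, 1, 1, -1].
Row 3 of H: [1, -1, 1, -1, 1, -1, 1, -1].
(H·H^T)[3][3] = Σ_j H[3][j]·H[3][j] = (1)² + (-1)² + (1)² + (-1)² + (1)² + (-1)² + (1)² + (-1)² = 1 + 1 + 1 + 1 + 1 + 1 + 1 + 1 = 8.
(H·H^T)[1][3] = Σ_j H[1][j]·H[3][j] = (-1)·(1) + (1)·(-1) + (-1)·(1) + (-1)·(-1) + (-1)·(1) + (1)·(-1) + (1)·(1) + (-1)·(-1) = -1 + -1 + -1 + 1 + -1 + -1 + 1 + 1 = -2.
Rows 1 and 3 are not orthogonal (dot product = -2 ≠ 0), so H is not a Hadamard matrix.

(3,3) entry = 8; (1,3) entry = -2.


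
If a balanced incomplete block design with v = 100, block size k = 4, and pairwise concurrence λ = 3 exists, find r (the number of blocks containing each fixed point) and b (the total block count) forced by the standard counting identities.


Any 2-(v, k, λ) BIBD satisfies two necessary conditions:
  (i)  Each point sits in r blocks, and counting incidences through any fixed point gives r(k − 1) = λ(v − 1), so r = λ(v − 1)/(k − 1).
  (ii) Total incidences bk = vr, so b = vr/k.
Step 1: r = λ(v − 1)/(k − 1) = 3·(100 − 1)/(4 − 1) = 3·99/3 = 297/3 = 99.
Step 2: b = vr/k = 100·99/4 = 9900/4 = 2475.
Check integrality: r = 99 ∈ Z ✓, b = 2475 ∈ Z ✓.
(These identities are necessary conditions: they determine r and b for any design with these parameters, but do not by themselves prove that one exists.)

r = 99, b = 2475.


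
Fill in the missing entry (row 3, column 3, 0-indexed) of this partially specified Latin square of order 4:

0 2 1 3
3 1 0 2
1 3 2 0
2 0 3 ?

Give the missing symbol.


Row 3 contains symbols [0, 2, 3] — missing [1].
Column 3 contains symbols [0, 2, 3] — missing [1].
The missing symbol must appear in both missing sets; intersection = [1].
Therefore the hidden value is 1.

Missing value = 1.


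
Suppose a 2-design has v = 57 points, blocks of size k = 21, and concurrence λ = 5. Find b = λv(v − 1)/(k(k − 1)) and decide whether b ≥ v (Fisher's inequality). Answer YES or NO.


b = λv(v − 1)/(k(k − 1)) = 5·57·56/(21·20) = 15960/420 = 38.
Compare with v = 57: b < v, so Fisher's inequality fails.

NO


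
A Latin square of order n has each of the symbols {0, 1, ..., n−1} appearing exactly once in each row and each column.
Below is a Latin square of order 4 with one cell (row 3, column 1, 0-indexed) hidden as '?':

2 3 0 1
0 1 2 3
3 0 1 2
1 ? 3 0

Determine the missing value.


Row 3 contains symbols [0, 1, 3] — missing [2].
Column 1 contains symbols [0, 1, 3] — missing [2].
The missing symbol must appear in both missing sets; intersection = [2].
Therefore the hidden value is 2.

Missing value = 2.


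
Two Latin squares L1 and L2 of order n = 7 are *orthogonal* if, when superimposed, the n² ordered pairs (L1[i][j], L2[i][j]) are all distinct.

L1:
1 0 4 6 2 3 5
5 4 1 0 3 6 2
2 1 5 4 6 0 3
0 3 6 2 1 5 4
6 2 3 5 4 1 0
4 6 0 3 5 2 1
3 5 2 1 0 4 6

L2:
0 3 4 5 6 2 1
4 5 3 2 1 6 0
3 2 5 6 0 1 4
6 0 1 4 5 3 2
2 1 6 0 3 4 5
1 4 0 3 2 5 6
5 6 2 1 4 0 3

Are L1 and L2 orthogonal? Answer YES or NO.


Form the n² = 49 superimposed pairs (L1[i][j], L2[i][j]), row by row (rows and columns indexed from 0):
row 0: (1,0) (0,3) (4,4) (6,5) (2,6) (3,2) (5,1)
row 1: (5,4) (4,5) (1,3) (0,2) (3,1) (6,6) (2,0)
row 2: (2,3) (1,2) (5,5) (4,6) (6,0) (0,1) (3,4)
row 3: (0,6) (3,0) (6,1) (2,4) (1,5) (5,3) (4,2)
row 4: (6,2) (2,1) (3,6) (5,0) (4,3) (1,4) (0,5)
row 5: (4,1) (6,4) (0,0) (3,3) (5,2) (2,5) (1,6)
row 6: (3,5) (5,6) (2,2) (1,1) (0,4) (4,0) (6,3)
Orthogonality requires all 49 pairs distinct.
Check by first coordinate: for each symbol s of L1, list the L2 entries in the n cells where L1 = s; they must all differ.
  L1 = 0: L2 entries (in reading order) 3, 2, 1, 6, 5, 0, 4 — all 7 distinct ✓
  L1 = 1: L2 entries (in reading order) 0, 3, 2, 5, 4, 6, 1 — all 7 distinct ✓
  L1 = 2: L2 entries (in reading order) 6, 0, 3, 4, 1, 5, 2 — all 7 distinct ✓
  L1 = 3: L2 entries (in reading order) 2, 1, 4, 0, 6, 3, 5 — all 7 distinct ✓
  L1 = 4: L2 entries (in reading order) 4, 5, 6, 2, 3, 1, 0 — all 7 distinct ✓
  L1 = 5: L2 entries (in reading order) 1, 4, 5, 3, 0, 2, 6 — all 7 distinct ✓
  L1 = 6: L2 entries (in reading order) 5, 6, 0, 1, 2, 4, 3 — all 7 distinct ✓
Every symbol of L1 meets every symbol of L2 exactly once, so all 49 pairs are distinct (49 of 49).
Conclusion: YES.

YES


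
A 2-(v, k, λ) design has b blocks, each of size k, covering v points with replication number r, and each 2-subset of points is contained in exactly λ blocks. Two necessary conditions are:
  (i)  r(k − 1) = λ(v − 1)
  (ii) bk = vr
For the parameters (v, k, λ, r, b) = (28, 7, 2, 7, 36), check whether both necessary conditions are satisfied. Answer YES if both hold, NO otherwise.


Condition (i): r(k − 1) = 7·6 = 42; λ(v − 1) = 2·27 = 54. Match? NO.
Condition (ii): bk = 36·7 = 252; vr = 28·7 = 196. Match? NO.
Both conditions hold? NO.

NO


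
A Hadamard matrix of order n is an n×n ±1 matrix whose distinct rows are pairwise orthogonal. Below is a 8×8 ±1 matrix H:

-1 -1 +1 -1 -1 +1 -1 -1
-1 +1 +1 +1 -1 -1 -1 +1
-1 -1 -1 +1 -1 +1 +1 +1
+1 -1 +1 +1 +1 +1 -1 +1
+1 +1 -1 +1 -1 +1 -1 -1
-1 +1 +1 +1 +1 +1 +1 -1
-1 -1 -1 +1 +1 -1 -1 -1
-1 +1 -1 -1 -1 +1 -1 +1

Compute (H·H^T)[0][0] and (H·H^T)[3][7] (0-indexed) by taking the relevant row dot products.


Row 0 of H: [-1, -1, 1, -1, -1, 1, -1, -1].
Row 3 of H: [1, -1, 1, 1, 1, 1, -1, 1].
Row 7 of H: [-1, 1, -1, -1, -1, 1, -1, 1].
(H·H^T)[0][0] = Σ_j H[0][j]·H[0][j] = (-1)² + (-1)² + (1)² + (-1)² + (-1)² + (1)² + (-1)² + (-1)² = 1 + 1 + 1 + 1 + 1 + 1 + 1 + 1 = 8.
(H·H^T)[3][7] = Σ_j H[3][j]·H[7][j] = (1)·(-1) + (-1)·(1) + (1)·(-1) + (1)·(-1) + (1)·(-1) + (1)·(1) + (-1)·(-1) + (1)·(1) = -1 + -1 + -1 + -1 + -1 + 1 + 1 + 1 = -2.
Rows 3 and 7 are not orthogonal (dot product = -2 ≠ 0), so H is not a Hadamard matrix.

(0,0) entry = 8; (3,7) entry = -2.


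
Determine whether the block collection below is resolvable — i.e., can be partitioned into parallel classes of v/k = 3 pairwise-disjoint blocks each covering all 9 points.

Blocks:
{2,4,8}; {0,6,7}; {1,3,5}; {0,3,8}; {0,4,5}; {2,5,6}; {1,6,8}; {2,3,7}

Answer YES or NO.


v = 9, block size k = 3, number of blocks = 8.
For resolvability, blocks must partition into parallel classes of size v/k = 3.
Total blocks must therefore be a multiple of 3: 8 = 3·2 + 2 ⇒ not divisible ✗.
Resolvable? NO.

NO


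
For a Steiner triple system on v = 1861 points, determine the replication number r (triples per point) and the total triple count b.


An STS(v) is a 2-(v, 3, 1) BIBD: block size k = 3, λ = 1.
Replication: r(k − 1) = λ(v − 1) ⇒ r·2 = 1861 − 1 = 1860 ⇒ r = 930.
Block count: b = v(v − 1)/6 = 1861·1860/6 = 3461460/6 = 576910.

r = 930, b = 576910.


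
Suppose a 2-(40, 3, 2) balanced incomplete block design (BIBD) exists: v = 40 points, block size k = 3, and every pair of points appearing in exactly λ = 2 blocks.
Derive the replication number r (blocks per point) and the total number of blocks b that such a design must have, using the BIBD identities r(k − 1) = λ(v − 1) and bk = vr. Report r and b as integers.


Any 2-(v, k, λ) BIBD satisfies two necessary conditions:
  (i)  Each point sits in r blocks, and counting incidences through any fixed point gives r(k − 1) = λ(v − 1), so r = λ(v − 1)/(k − 1).
  (ii) Total incidences bk = vr, so b = vr/k.
Step 1: r = λ(v − 1)/(k − 1) = 2·(40 − 1)/(3 − 1) = 2·39/2 = 78/2 = 39.
Step 2: b = vr/k = 40·39/3 = 1560/3 = 520.
Check integrality: r = 39 ∈ Z ✓, b = 520 ∈ Z ✓.
(These identities are necessary conditions: they determine r and b for any design with these parameters, but do not by themselves prove that one exists.)

r = 39, b = 520.


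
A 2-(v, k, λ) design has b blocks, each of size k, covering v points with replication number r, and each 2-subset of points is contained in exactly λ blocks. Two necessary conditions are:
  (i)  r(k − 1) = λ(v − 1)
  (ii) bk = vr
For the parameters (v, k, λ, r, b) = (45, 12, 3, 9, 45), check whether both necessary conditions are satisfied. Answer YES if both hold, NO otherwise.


Condition (i): r(k − 1) = 9·11 = 99; λ(v − 1) = 3·44 = 132. Match? NO.
Condition (ii): bk = 45·12 = 540; vr = 45·9 = 405. Match? NO.
Both conditions hold? NO.

NO


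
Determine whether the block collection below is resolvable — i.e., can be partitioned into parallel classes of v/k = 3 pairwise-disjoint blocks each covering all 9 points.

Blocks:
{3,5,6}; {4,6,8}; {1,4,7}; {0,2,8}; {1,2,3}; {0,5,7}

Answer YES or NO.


v = 9, block size k = 3, number of blocks = 6.
For resolvability, blocks must partition into parallel classes of size v/k = 3.
Total blocks must therefore be a multiple of 3: 6 = 3·2 + 0 ⇒ divisible ✓.
Greedy packing gives 2 candidate class(es). Each should be a full parallel class (size 3, covers all 9 points).
  Class 1 (3 blocks): {3,5,6}; {1,4,7}; {0,2,8}. Points covered: [0, 1, 2, 3, 4, 5, 6, 7, 8].
  Class 2 (3 blocks): {4,6,8}; {1,2,3}; {0,5,7}. Points covered: [0, 1, 2, 3, 4, 5, 6, 7, 8].
All classes full (size 3)? YES. All classes cover every point? YES.
Resolvable? YES.

YES


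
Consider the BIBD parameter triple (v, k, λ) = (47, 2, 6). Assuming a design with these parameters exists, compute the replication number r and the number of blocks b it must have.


Any 2-(v, k, λ) BIBD satisfies two necessary conditions:
  (i)  Each point sits in r blocks, and counting incidences through any fixed point gives r(k − 1) = λ(v − 1), so r = λ(v − 1)/(k − 1).
  (ii) Total incidences bk = vr, so b = vr/k.
Step 1: r = λ(v − 1)/(k − 1) = 6·(47 − 1)/(2 − 1) = 6·46/1 = 276/1 = 276.
Step 2: b = vr/k = 47·276/2 = 12972/2 = 6486.
Check integrality: r = 276 ∈ Z ✓, b = 6486 ∈ Z ✓.
(These identities are necessary conditions: they determine r and b for any design with these parameters, but do not by themselves prove that one exists.)

r = 276, b = 6486.


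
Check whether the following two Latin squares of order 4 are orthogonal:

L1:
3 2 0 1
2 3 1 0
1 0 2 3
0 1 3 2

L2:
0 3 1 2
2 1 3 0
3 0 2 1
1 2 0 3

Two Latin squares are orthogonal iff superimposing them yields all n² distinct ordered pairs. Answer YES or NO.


Form the n² = 16 superimposed pairs (L1[i][j], L2[i][j]), row by row (rows and columns indexed from 0):
row 0: (3,0) (2,3) (0,1) (1,2)
row 1: (2,2) (3,1) (1,3) (0,0)
row 2: (1,3) (0,0) (2,2) (3,1)
row 3: (0,1) (1,2) (3,0) (2,3)
Orthogonality requires all 16 pairs distinct.
But the pair (1,3) repeats: cell (1,2) has L1 = 1, L2 = 3, and cell (2,0) has L1 = 1, L2 = 3.
A repeated pair means some other pair never occurs (only 8 distinct pairs out of 16), so the squares are not orthogonal.
Conclusion: NO.

NO


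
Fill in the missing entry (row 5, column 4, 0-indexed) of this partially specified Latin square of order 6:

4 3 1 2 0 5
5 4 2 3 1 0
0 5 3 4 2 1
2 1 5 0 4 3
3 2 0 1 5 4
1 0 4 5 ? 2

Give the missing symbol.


Row 5 contains symbols [0, 1, 2, 4, 5] — missing [3].
Column 4 contains symbols [0, 1, 2, 4, 5] — missing [3].
The missing symbol must appear in both missing sets; intersection = [3].
Therefore the hidden value is 3.

Missing value = 3.


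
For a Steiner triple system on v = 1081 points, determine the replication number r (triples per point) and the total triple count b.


An STS(v) is a 2-(v, 3, 1) BIBD: block size k = 3, λ = 1.
Replication: r(k − 1) = λ(v − 1) ⇒ r·2 = 1081 − 1 = 1080 ⇒ r = 540.
Block count: b = v(v − 1)/6 = 1081·1080/6 = 1167480/6 = 194580.
(Check via bk = vr: 194580·3 = 583740 = 1081·540 = 583740 ✓.)

r = 540, b = 194580.


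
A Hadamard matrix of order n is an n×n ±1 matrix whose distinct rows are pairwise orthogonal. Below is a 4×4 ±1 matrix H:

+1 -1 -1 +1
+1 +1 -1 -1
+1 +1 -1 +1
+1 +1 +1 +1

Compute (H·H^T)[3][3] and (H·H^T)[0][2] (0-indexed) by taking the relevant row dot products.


Row 0 of H: [1, -1, -1, 1].
Row 2 of H: [1, 1, -1, 1].
Row 3 of H: [1, 1, 1, 1].
(H·H^T)[3][3] = Σ_j H[3][j]·H[3][j] = (1)² + (1)² + (1)² + (1)² = 1 + 1 + 1 + 1 = 4.
(H·H^T)[0][2] = Σ_j H[0][j]·H[2][j] = (1)·(1) + (-1)·(1) + (-1)·(-1) + (1)·(1) = 1 + -1 + 1 + 1 = 2.
Rows 0 and 2 are not orthogonal (dot product = 2 ≠ 0), so H is not a Hadamard matrix.

(3,3) entry = 4; (0,2) entry = 2.


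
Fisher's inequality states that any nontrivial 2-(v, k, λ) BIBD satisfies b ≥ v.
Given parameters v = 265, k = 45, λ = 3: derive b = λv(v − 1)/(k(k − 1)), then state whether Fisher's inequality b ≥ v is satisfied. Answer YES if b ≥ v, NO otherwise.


b = λv(v − 1)/(k(k − 1)) = 3·265·264/(45·44) = 209880/1980 = 106.
Compare with v = 265: b < v, so Fisher's inequality fails.

NO


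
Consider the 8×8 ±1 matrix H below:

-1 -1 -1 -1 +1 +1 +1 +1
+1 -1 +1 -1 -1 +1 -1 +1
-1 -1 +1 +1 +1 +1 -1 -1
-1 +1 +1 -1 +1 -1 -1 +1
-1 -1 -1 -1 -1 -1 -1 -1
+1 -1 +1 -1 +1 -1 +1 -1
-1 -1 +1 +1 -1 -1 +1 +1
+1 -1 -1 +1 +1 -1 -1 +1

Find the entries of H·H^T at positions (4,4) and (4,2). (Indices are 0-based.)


Row 2 of H: [-1, -1, 1, 1, 1, 1, -1, -1].
Row 4 of H: [-1, -1, -1, -1, -1, -1, -1, -1].
(H·H^T)[4][4] = Σ_j H[4][j]·H[4][j] = (-1)² + (-1)² + (-1)² + (-1)² + (-1)² + (-1)² + (-1)² + (-1)² = 1 + 1 + 1 + 1 + 1 + 1 + 1 + 1 = 8.
(H·H^T)[4][2] = Σ_j H[4][j]·H[2][j] = (-1)·(-1) + (-1)·(-1) + (-1)·(1) + (-1)·(1) + (-1)·(1) + (-1)·(1) + (-1)·(-1) + (-1)·(-1) = 1 + 1 + -1 + -1 + -1 + -1 + 1 + 1 = 0.
So rows 4 and 2 are orthogonal; the diagonal entry equals n = 8.

(4,4) entry = 8; (4,2) entry = 0.


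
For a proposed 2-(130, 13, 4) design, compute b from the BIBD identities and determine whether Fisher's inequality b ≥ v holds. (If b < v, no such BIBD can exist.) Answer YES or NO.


r = λ(v − 1)/(k − 1) = 4·129/12 = 43.
b = vr/k = 130·43/13 = 430.
Fisher's inequality: b ≥ v ⇔ 430 ≥ 130? YES.

YES


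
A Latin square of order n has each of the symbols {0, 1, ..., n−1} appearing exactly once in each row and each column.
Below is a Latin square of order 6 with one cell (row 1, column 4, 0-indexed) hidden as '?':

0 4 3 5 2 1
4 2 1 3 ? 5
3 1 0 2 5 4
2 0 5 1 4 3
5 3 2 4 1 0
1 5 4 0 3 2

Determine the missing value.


Row 1 contains symbols [1, 2, 3, 4, 5] — missing [0].
Column 4 contains symbols [1, 2, 3, 4, 5] — missing [0].
The missing symbol must appear in both missing sets; intersection = [0].
Therefore the hidden value is 0.

Missing value = 0.


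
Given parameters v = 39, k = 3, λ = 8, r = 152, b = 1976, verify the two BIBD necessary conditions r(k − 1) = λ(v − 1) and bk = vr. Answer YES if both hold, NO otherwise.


Condition (i): r(k − 1) = 152·2 = 304; λ(v − 1) = 8·38 = 304. Match? YES.
Condition (ii): bk = 1976·3 = 5928; vr = 39·152 = 5928. Match? YES.
Both conditions hold? YES.

YES


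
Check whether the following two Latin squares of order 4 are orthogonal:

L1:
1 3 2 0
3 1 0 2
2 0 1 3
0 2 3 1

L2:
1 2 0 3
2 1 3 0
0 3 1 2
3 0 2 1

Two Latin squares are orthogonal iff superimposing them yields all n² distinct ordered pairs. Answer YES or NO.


Form the n² = 16 superimposed pairs (L1[i][j], L2[i][j]), row by row (rows and columns indexed from 0):
row 0: (1,1) (3,2) (2,0) (0,3)
row 1: (3,2) (1,1) (0,3) (2,0)
row 2: (2,0) (0,3) (1,1) (3,2)
row 3: (0,3) (2,0) (3,2) (1,1)
Orthogonality requires all 16 pairs distinct.
But the pair (3,2) repeats: cell (0,1) has L1 = 3, L2 = 2, and cell (1,0) has L1 = 3, L2 = 2.
A repeated pair means some other pair never occurs (only 4 distinct pairs out of 16), so the squares are not orthogonal.
Conclusion: NO.

NO


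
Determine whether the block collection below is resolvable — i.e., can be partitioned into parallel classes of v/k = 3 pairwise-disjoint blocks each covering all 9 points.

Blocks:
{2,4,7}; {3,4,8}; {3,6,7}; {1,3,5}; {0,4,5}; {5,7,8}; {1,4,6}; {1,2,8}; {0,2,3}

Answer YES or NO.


v = 9, block size k = 3, number of blocks = 9.
For resolvability, blocks must partition into parallel classes of size v/k = 3.
Total blocks must therefore be a multiple of 3: 9 = 3·3 + 0 ⇒ divisible ✓.
Consider block {2,4,7}. The only other block(s) in the collection disjoint from it are {1,3,5} — just 1 block(s). Any parallel class containing {2,4,7} would need 2 other blocks each disjoint from it, so no parallel class of size 3 can contain {2,4,7}.
Since every block must belong to some parallel class in a resolution, the collection cannot be partitioned into parallel classes.
Resolvable? NO.

NO


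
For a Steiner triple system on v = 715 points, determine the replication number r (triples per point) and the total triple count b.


An STS(v) is a 2-(v, 3, 1) BIBD: block size k = 3, λ = 1.
Replication: r(k − 1) = λ(v − 1) ⇒ r·2 = 715 − 1 = 714 ⇒ r = 357.
Block count: b = v(v − 1)/6 = 715·714/6 = 510510/6 = 85085.
(Check via bk = vr: 85085·3 = 255255 = 715·357 = 255255 ✓.)

r = 357, b = 85085.


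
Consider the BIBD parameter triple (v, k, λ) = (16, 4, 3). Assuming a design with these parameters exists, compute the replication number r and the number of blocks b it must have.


Any 2-(v, k, λ) BIBD satisfies two necessary conditions:
  (i)  Each point sits in r blocks, and counting incidences through any fixed point gives r(k − 1) = λ(v − 1), so r = λ(v − 1)/(k − 1).
  (ii) Total incidences bk = vr, so b = vr/k.
Step 1: r = λ(v − 1)/(k − 1) = 3·(16 − 1)/(4 − 1) = 3·15/3 = 45/3 = 15.
Step 2: b = vr/k = 16·15/4 = 240/4 = 60.
Check integrality: r = 15 ∈ Z ✓, b = 60 ∈ Z ✓.
(These identities are necessary conditions: they determine r and b for any design with these parameters, but do not by themselves prove that one exists.)

r = 15, b = 60.


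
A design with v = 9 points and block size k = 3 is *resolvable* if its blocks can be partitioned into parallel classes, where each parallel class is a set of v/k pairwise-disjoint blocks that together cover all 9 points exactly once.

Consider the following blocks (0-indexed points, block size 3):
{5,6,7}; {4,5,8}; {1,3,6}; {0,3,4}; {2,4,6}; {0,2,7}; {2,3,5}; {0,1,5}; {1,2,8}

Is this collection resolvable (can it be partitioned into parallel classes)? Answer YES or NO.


v = 9, block size k = 3, number of blocks = 9.
For resolvability, blocks must partition into parallel classes of size v/k = 3.
Total blocks must therefore be a multiple of 3: 9 = 3·3 + 0 ⇒ divisible ✓.
Consider block {2,4,6}. The only other block(s) in the collection disjoint from it are {0,1,5} — just 1 block(s). Any parallel class containing {2,4,6} would need 2 other blocks each disjoint from it, so no parallel class of size 3 can contain {2,4,6}.
Since every block must belong to some parallel class in a resolution, the collection cannot be partitioned into parallel classes.
Resolvable? NO.

NO


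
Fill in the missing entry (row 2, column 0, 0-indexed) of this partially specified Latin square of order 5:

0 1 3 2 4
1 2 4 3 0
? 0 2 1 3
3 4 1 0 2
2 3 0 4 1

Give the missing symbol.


Row 2 contains symbols [0, 1, 2, 3] — missing [4].
Column 0 contains symbols [0, 1, 2, 3] — missing [4].
The missing symbol must appear in both missing sets; intersection = [4].
Therefore the hidden value is 4.

Missing value = 4.


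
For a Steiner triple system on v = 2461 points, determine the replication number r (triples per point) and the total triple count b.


An STS(v) is a 2-(v, 3, 1) BIBD: block size k = 3, λ = 1.
Replication: r(k − 1) = λ(v − 1) ⇒ r·2 = 2461 − 1 = 2460 ⇒ r = 1230.
Block count: bk = vr ⇒ b·3 = 2461·1230 = 3027030 ⇒ b = 1009010.
(Check via b = v(v − 1)/6 = 2461·2460/6 = 6054060/6 = 1009010.)

r = 1230, b = 1009010.


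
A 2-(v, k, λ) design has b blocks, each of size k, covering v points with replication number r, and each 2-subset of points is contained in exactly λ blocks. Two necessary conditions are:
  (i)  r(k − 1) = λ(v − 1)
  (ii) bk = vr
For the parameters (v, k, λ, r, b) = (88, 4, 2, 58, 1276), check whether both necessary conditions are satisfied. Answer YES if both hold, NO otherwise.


Condition (i): r(k − 1) = 58·3 = 174; λ(v − 1) = 2·87 = 174. Match? YES.
Condition (ii): bk = 1276·4 = 5104; vr = 88·58 = 5104. Match? YES.
Both conditions hold? YES.

YES


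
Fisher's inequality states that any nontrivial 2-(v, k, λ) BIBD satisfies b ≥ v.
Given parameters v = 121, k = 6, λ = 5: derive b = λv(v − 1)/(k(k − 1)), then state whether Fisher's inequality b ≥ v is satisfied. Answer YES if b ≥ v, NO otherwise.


r = λ(v − 1)/(k − 1) = 5·120/5 = 120.
b = vr/k = 121·120/6 = 2420.
Fisher's inequality: b ≥ v ⇔ 2420 ≥ 121? YES.

YES


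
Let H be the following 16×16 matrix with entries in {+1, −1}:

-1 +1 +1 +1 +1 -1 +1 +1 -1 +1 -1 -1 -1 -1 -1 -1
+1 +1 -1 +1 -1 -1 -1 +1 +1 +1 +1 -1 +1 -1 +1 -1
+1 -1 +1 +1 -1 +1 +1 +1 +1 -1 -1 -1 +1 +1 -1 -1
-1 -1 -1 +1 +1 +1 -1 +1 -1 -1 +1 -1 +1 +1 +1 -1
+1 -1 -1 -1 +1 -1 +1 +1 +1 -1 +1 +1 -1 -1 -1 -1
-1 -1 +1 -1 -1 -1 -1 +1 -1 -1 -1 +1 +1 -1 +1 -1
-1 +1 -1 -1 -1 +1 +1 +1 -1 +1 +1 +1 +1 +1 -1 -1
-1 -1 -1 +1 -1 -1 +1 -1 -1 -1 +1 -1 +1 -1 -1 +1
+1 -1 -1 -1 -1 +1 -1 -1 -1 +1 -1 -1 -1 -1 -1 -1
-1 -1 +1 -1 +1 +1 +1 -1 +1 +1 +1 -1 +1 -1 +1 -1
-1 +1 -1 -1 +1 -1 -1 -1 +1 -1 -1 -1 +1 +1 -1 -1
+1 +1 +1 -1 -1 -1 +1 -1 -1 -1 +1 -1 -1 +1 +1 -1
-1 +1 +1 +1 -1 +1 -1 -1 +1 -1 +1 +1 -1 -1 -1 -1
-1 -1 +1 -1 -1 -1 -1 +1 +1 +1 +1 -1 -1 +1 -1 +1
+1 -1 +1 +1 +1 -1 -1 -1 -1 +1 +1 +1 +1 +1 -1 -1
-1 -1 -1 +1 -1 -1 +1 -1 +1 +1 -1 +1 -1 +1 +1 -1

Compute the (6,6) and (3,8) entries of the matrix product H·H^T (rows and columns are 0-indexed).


Row 3 of H: [-1, -1, -1, 1, 1, 1, -1, 1, -1, -1, 1, -1, 1, 1, 1, -1].
Row 6 of H: [-1, 1, -1, -1, -1, 1, 1, 1, -1, 1, 1, 1, 1, 1, -1, -1].
Row 8 of H: [1, -1, -1, -1, -1, 1, -1, -1, -1, 1, -1, -1, -1, -1, -1, -1].
(H·H^T)[6][6] = Σ_j H[6][j]·H[6][j] = (-1)² + (1)² + (-1)² + (-1)² + (-1)² + (1)² + (1)² + (1)² + (-1)² + (1)² + (1)² + (1)² + (1)² + (1)² + (-1)² + (-1)² = 1 + 1 + 1 + 1 + 1 + 1 + 1 + 1 + 1 + 1 + 1 + 1 + 1 + 1 + 1 + 1 = 16.
(H·H^T)[3][8] = Σ_j H[3][j]·H[8][j] = (-1)·(1) + (-1)·(-1) + (-1)·(-1) + (1)·(-1) + (1)·(-1) + (1)·(1) + (-1)·(-1) + (1)·(-1) + (-1)·(-1) + (-1)·(1) + (1)·(-1) + (-1)·(-1) + (1)·(-1) + (1)·(-1) + (1)·(-1) + (-1)·(-1) = -1 + 1 + 1 + -1 + -1 + 1 + 1 + -1 + 1 + -1 + -1 + 1 + -1 + -1 + -1 + 1 = -2.
Rows 3 and 8 are not orthogonal (dot product = -2 ≠ 0), so H is not a Hadamard matrix.

(6,6) entry = 16; (3,8) entry = -2.


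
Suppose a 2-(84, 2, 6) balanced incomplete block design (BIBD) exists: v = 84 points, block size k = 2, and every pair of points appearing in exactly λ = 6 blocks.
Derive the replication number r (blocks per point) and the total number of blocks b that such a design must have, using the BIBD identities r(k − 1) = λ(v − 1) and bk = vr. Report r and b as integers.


Any 2-(v, k, λ) BIBD satisfies two necessary conditions:
  (i)  Each point sits in r blocks, and counting incidences through any fixed point gives r(k − 1) = λ(v − 1), so r = λ(v − 1)/(k − 1).
  (ii) Total incidences bk = vr, so b = vr/k.
Step 1: r = λ(v − 1)/(k − 1) = 6·(84 − 1)/(2 − 1) = 6·83/1 = 498/1 = 498.
Step 2: b = vr/k = 84·498/2 = 41832/2 = 20916.
Check integrality: r = 498 ∈ Z ✓, b = 20916 ∈ Z ✓.
(These identities are necessary conditions: they determine r and b for any design with these parameters, but do not by themselves prove that one exists.)

r = 498, b = 20916.


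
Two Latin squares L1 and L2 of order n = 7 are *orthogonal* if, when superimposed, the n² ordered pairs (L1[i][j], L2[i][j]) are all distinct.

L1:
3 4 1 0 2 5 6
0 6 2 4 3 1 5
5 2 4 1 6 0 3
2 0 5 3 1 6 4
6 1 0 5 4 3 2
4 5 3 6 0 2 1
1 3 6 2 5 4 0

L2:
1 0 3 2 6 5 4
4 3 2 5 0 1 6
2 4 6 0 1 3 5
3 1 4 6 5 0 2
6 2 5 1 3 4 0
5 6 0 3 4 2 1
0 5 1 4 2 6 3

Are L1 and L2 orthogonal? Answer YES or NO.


Form the n² = 49 superimposed pairs (L1[i][j], L2[i][j]), row by row (rows and columns indexed from 0):
row 0: (3,1) (4,0) (1,3) (0,2) (2,6) (5,5) (6,4)
row 1: (0,4) (6,3) (2,2) (4,5) (3,0) (1,1) (5,6)
row 2: (5,2) (2,4) (4,6) (1,0) (6,1) (0,3) (3,5)
row 3: (2,3) (0,1) (5,4) (3,6) (1,5) (6,0) (4,2)
row 4: (6,6) (1,2) (0,5) (5,1) (4,3) (3,4) (2,0)
row 5: (4,5) (5,6) (3,0) (6,3) (0,4) (2,2) (1,1)
row 6: (1,0) (3,5) (6,1) (2,4) (5,2) (4,6) (0,3)
Orthogonality requires all 49 pairs distinct.
But the pair (4,5) repeats: cell (1,3) has L1 = 4, L2 = 5, and cell (5,0) has L1 = 4, L2 = 5.
A repeated pair means some other pair never occurs (only 35 distinct pairs out of 49), so the squares are not orthogonal.
Conclusion: NO.

NO


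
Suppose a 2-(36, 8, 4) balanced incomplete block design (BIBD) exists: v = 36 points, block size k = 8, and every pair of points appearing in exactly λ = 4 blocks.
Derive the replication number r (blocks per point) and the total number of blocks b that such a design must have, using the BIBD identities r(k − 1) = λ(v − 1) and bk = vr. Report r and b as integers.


Any 2-(v, k, λ) BIBD satisfies two necessary conditions:
  (i)  Each point sits in r blocks, and counting incidences through any fixed point gives r(k − 1) = λ(v − 1), so r = λ(v − 1)/(k − 1).
  (ii) Total incidences bk = vr, so b = vr/k.
Step 1: r = λ(v − 1)/(k − 1) = 4·(36 − 1)/(8 − 1) = 4·35/7 = 140/7 = 20.
Step 2: b = vr/k = 36·20/8 = 720/8 = 90.
Check integrality: r = 20 ∈ Z ✓, b = 90 ∈ Z ✓.
(These identities are necessary conditions: they determine r and b for any design with these parameters, but do not by themselves prove that one exists.)

r = 20, b = 90.


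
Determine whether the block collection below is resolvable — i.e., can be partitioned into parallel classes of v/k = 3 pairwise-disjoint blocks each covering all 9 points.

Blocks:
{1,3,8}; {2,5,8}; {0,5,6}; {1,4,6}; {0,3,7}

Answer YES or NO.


v = 9, block size k = 3, number of blocks = 5.
For resolvability, blocks must partition into parallel classes of size v/k = 3.
Total blocks must therefore be a multiple of 3: 5 = 3·1 + 2 ⇒ not divisible ✗.
Resolvable? NO.

NO


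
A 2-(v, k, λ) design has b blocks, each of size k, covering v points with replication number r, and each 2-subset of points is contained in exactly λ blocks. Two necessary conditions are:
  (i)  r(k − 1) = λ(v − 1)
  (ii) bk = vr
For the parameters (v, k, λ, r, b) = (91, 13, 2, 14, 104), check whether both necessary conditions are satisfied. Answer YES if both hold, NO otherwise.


Condition (i): r(k − 1) = 14·12 = 168; λ(v − 1) = 2·90 = 180. Match? NO.
Condition (ii): bk = 104·13 = 1352; vr = 91·14 = 1274. Match? NO.
Both conditions hold? NO.

NO


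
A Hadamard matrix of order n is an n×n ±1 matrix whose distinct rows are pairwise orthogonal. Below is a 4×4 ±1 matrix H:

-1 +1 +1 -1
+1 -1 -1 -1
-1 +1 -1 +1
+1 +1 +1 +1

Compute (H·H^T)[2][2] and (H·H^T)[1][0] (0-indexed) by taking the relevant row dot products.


Row 0 of H: [-1, 1, 1, -1].
Row 1 of H: [1, -1, -1, -1].
Row 2 of H: [-1, 1, -1, 1].
(H·H^T)[2][2] = Σ_j H[2][j]·H[2][j] = (-1)² + (1)² + (-1)² + (1)² = 1 + 1 + 1 + 1 = 4.
(H·H^T)[1][0] = Σ_j H[1][j]·H[0][j] = (1)·(-1) + (-1)·(1) + (-1)·(1) + (-1)·(-1) = -1 + -1 + -1 + 1 = -2.
Rows 1 and 0 are not orthogonal (dot product = -2 ≠ 0), so H is not a Hadamard matrix.

(2,2) entry = 4; (1,0) entry = -2.


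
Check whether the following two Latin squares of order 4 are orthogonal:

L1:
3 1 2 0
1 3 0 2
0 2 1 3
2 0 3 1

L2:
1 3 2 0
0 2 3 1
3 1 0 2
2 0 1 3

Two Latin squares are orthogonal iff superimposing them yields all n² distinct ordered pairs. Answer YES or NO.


Form the n² = 16 superimposed pairs (L1[i][j], L2[i][j]), row by row (rows and columns indexed from 0):
row 0: (3,1) (1,3) (2,2) (0,0)
row 1: (1,0) (3,2) (0,3) (2,1)
row 2: (0,3) (2,1) (1,0) (3,2)
row 3: (2,2) (0,0) (3,1) (1,3)
Orthogonality requires all 16 pairs distinct.
But the pair (0,3) repeats: cell (1,2) has L1 = 0, L2 = 3, and cell (2,0) has L1 = 0, L2 = 3.
A repeated pair means some other pair never occurs (only 8 distinct pairs out of 16), so the squares are not orthogonal.
Conclusion: NO.

NO


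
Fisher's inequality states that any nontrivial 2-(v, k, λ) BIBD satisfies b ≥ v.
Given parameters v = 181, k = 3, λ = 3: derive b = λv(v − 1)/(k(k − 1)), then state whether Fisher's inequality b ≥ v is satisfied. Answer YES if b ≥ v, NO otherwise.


b = λv(v − 1)/(k(k − 1)) = 3·181·180/(3·2) = 97740/6 = 16290.
Compare with v = 181: b ≥ v, so Fisher's inequality holds.

YES


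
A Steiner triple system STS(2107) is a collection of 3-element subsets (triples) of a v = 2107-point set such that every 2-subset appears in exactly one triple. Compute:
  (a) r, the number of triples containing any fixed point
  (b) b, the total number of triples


An STS(v) is a 2-(v, 3, 1) BIBD: block size k = 3, λ = 1.
Replication: r(k − 1) = λ(v − 1) ⇒ r·2 = 2107 − 1 = 2106 ⇒ r = 1053.
Block count: b = v(v − 1)/6 = 2107·2106/6 = 4437342/6 = 739557.

r = 1053, b = 739557.


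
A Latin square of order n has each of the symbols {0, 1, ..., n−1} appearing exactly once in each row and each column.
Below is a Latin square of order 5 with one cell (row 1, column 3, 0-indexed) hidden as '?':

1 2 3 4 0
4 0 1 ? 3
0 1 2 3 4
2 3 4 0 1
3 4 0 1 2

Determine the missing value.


Row 1 contains symbols [0, 1, 3, 4] — missing [2].
Column 3 contains symbols [0, 1, 3, 4] — missing [2].
The missing symbol must appear in both missing sets; intersection = [2].
Therefore the hidden value is 2.

Missing value = 2.


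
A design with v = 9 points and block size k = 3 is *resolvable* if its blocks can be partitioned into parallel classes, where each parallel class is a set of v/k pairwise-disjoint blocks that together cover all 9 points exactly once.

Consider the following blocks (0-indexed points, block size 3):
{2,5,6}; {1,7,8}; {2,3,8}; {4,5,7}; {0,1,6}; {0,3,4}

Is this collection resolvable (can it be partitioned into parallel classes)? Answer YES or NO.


v = 9, block size k = 3, number of blocks = 6.
For resolvability, blocks must partition into parallel classes of size v/k = 3.
Total blocks must therefore be a multiple of 3: 6 = 3·2 + 0 ⇒ divisible ✓.
Greedy packing gives 2 candidate class(es). Each should be a full parallel class (size 3, covers all 9 points).
  Class 1 (3 blocks): {2,5,6}; {1,7,8}; {0,3,4}. Points covered: [0, 1, 2, 3, 4, 5, 6, 7, 8].
  Class 2 (3 blocks): {2,3,8}; {4,5,7}; {0,1,6}. Points covered: [0, 1, 2, 3, 4, 5, 6, 7, 8].
All classes full (size 3)? YES. All classes cover every point? YES.
Resolvable? YES.

YES
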